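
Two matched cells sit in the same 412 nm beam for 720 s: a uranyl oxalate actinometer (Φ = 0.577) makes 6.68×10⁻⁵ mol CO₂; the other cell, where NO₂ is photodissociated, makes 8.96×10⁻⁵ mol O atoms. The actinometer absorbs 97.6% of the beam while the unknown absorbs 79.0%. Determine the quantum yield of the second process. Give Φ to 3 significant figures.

Φ = 0.956

Photons absorbed by the actinometer: 6.68×10⁻⁵ / 0.577 = 1.158×10⁻⁴ mol.
Incident flux: 1.158×10⁻⁴ / 0.976 = 1.186×10⁻⁴ einstein.
Absorbed by unknown: 0.790 × 1.186×10⁻⁴ = 9.369×10⁻⁵ mol.
Φ(unknown) = 8.96×10⁻⁵ / 9.369×10⁻⁵ = 0.956.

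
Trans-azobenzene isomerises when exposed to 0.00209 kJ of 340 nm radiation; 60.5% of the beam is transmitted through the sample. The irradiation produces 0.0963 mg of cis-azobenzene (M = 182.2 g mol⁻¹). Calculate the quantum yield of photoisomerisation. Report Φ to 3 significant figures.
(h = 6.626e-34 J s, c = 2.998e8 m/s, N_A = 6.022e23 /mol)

Product: 0.0963 mg / 182.2 g mol⁻¹ = 5.285e-7 mol.
Photon energy at 340 nm: hc/λ = (6.626e-34)(2.998e8)/(340e-9) = 5.843e-19 J.
Incident energy: 0.00209 kJ = 2.09 J.
Photons incident: 2.09 / 5.843e-19 = 3.577e18, i.e. 3.577e18/6.022e23 = 5.940e-6 mol.
Fraction absorbed: 1 − 60.5/100 = 0.3950.
Photons absorbed: 0.3950 × 5.940e-6 = 2.346e-6 mol.
Φ = 5.285e-7 mol / 2.346e-6 mol photons = 0.225.

Φ = 0.225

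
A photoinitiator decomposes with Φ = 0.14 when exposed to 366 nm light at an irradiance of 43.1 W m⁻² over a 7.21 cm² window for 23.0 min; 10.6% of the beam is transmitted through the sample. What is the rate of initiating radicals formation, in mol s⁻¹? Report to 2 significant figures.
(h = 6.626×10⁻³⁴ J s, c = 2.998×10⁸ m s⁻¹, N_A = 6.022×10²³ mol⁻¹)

1.2×10⁻⁸ mol s⁻¹

Photon energy at 366 nm: hc/λ = (6.626×10⁻³⁴)(2.998×10⁸)/(366×10⁻⁹) = 5.428×10⁻¹⁹ J.
Energy delivered: (43.1 W m⁻²)(7.21×10⁻⁴ m²)(1380 s) = 42.88 J.
Photons incident: 42.88 / 5.428×10⁻¹⁹ = 7.900×10¹⁹, i.e. 7.900×10¹⁹/6.022×10²³ = 1.312×10⁻⁴ mol.
Fraction absorbed: 1 − 10.6/100 = 0.8940.
Photons absorbed: 0.8940 × 1.312×10⁻⁴ = 1.173×10⁻⁴ mol.
Product formed: 0.14 × 1.173×10⁻⁴ = 1.642×10⁻⁵ mol.
Rate: 1.642×10⁻⁵ / 1380 s = 1.2×10⁻⁸ mol s⁻¹.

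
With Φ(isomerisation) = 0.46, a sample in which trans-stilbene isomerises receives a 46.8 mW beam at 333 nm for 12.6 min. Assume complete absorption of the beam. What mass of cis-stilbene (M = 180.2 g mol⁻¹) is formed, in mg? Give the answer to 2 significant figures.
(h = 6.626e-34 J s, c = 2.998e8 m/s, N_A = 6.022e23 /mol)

8.2 mg

Photon energy at 333 nm: hc/λ = (6.626e-34)(2.998e8)/(333e-9) = 5.965e-19 J.
Energy delivered: (46.8 mW)(756 s) = 35.38 J.
Photons incident: 35.38 / 5.965e-19 = 5.931e19, i.e. 5.931e19/6.022e23 = 9.849e-5 mol.
Product: Φ × n_abs = 0.46 × 9.849e-5 = 4.531e-5 mol.
Mass: 4.531e-5 × 180.2 = 0.008165 g = 8.2 mg.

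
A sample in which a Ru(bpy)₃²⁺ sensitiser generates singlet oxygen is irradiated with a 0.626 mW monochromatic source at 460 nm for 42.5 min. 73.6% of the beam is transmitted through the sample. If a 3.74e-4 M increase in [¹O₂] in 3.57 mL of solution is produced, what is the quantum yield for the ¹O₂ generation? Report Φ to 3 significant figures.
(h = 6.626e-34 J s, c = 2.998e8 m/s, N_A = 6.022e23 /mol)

Φ = 0.824

Product: (3.74e-4 M)(0.00357 L) = 1.335e-6 mol.
Photon energy at 460 nm: hc/λ = (6.626e-34)(2.998e8)/(460e-9) = 4.318e-19 J.
Energy delivered: (0.626 mW)(2550 s) = 1.596 J.
Photons incident: 1.596 / 4.318e-19 = 3.696e18, i.e. 3.696e18/6.022e23 = 6.137e-6 mol.
Fraction absorbed: 1 − 73.6/100 = 0.2640.
Photons absorbed: 0.2640 × 6.137e-6 = 1.620e-6 mol.
Φ = 1.335e-6 mol / 1.620e-6 mol photons = 0.824.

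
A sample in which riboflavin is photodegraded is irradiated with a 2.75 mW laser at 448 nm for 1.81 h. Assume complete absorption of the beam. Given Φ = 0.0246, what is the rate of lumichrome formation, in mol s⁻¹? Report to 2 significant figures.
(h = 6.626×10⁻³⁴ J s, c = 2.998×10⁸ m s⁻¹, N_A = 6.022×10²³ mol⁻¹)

Photon energy at 448 nm: hc/λ = (6.626×10⁻³⁴)(2.998×10⁸)/(448×10⁻⁹) = 4.434×10⁻¹⁹ J.
Energy delivered: (2.75 mW)(6516 s) = 17.92 J.
Photons incident: 17.92 / 4.434×10⁻¹⁹ = 4.041×10¹⁹, i.e. 4.041×10¹⁹/6.022×10²³ = 6.710×10⁻⁵ mol.
Product formed: 0.0246 × 6.710×10⁻⁵ = 1.651×10⁻⁶ mol.
Rate: 1.651×10⁻⁶ / 6516 s = 2.5×10⁻¹⁰ mol s⁻¹.

2.5×10⁻¹⁰ mol s⁻¹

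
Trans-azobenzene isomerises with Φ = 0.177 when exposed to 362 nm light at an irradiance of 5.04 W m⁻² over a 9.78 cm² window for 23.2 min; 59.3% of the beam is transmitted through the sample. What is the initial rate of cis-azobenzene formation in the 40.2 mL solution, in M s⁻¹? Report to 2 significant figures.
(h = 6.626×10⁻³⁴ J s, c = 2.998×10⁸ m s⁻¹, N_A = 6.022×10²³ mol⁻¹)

2.7×10⁻⁸ M s⁻¹

Photon energy at 362 nm: hc/λ = (6.626×10⁻³⁴)(2.998×10⁸)/(362×10⁻⁹) = 5.487×10⁻¹⁹ J.
Energy delivered: (5.04 W m⁻²)(9.78×10⁻⁴ m²)(1392 s) = 6.861 J.
Photons incident: 6.861 / 5.487×10⁻¹⁹ = 1.250×10¹⁹, i.e. 1.250×10¹⁹/6.022×10²³ = 2.076×10⁻⁵ mol.
Fraction absorbed: 1 − 59.3/100 = 0.4070.
Photons absorbed: 0.4070 × 2.076×10⁻⁵ = 8.449×10⁻⁶ mol.
Product formed: 0.177 × 8.449×10⁻⁶ = 1.495×10⁻⁶ mol.
Rate: 1.495×10⁻⁶ mol / (1392 s × 0.0402 L) = 2.7×10⁻⁸ M s⁻¹.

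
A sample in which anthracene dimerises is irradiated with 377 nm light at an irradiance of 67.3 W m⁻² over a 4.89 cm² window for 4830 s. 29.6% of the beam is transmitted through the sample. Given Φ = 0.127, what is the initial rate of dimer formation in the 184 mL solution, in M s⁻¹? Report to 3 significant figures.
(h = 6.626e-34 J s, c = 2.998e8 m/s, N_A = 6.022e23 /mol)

Photon energy at 377 nm: hc/λ = (6.626e-34)(2.998e8)/(377e-9) = 5.269e-19 J.
Energy delivered: (67.3 W m⁻²)(4.89e-4 m²)(4830 s) = 159.0 J.
Photons incident: 159.0 / 5.269e-19 = 3.018e20, i.e. 3.018e20/6.022e23 = 5.012e-4 mol.
Fraction absorbed: 1 − 29.6/100 = 0.7040.
Photons absorbed: 0.7040 × 5.012e-4 = 3.528e-4 mol.
Product formed: 0.127 × 3.528e-4 = 4.481e-5 mol.
Rate: 4.481e-5 mol / (4830 s × 0.184 L) = 5.04e-8 M s⁻¹.

5.04e-8 M s⁻¹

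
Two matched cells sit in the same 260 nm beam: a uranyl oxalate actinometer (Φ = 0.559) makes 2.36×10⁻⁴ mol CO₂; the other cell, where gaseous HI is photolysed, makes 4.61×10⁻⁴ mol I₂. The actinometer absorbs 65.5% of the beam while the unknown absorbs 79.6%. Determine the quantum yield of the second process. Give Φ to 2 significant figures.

Φ = 0.90

Photons absorbed by the actinometer: 2.36×10⁻⁴ / 0.559 = 4.222×10⁻⁴ mol.
Incident flux: 4.222×10⁻⁴ / 0.655 = 6.446×10⁻⁴ einstein.
Absorbed by unknown: 0.796 × 6.446×10⁻⁴ = 5.131×10⁻⁴ mol.
Φ(unknown) = 4.61×10⁻⁴ / 5.131×10⁻⁴ = 0.90.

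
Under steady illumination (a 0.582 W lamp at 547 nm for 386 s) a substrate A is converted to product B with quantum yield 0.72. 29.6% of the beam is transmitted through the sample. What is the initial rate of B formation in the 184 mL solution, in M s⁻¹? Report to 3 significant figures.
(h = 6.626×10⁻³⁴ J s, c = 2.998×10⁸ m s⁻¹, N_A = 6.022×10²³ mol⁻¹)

7.33×10⁻⁶ M s⁻¹

Photon energy at 547 nm: hc/λ = (6.626×10⁻³⁴)(2.998×10⁸)/(547×10⁻⁹) = 3.632×10⁻¹⁹ J.
Energy delivered: (0.582 W)(386 s) = 224.7 J.
Photons incident: 224.7 / 3.632×10⁻¹⁹ = 6.187×10²⁰, i.e. 6.187×10²⁰/6.022×10²³ = 0.001027 mol.
Fraction absorbed: 1 − 29.6/100 = 0.7040.
Photons absorbed: 0.7040 × 0.001027 = 7.230×10⁻⁴ mol.
Product formed: 0.72 × 7.230×10⁻⁴ = 5.206×10⁻⁴ mol.
Rate: 5.206×10⁻⁴ mol / (386 s × 0.184 L) = 7.33×10⁻⁶ M s⁻¹.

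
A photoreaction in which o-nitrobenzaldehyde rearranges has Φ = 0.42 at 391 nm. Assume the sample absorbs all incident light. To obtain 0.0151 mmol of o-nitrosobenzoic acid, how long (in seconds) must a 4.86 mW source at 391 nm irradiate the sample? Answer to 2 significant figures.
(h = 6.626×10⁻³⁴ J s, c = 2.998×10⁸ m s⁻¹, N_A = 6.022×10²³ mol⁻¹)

t ≈ 2300 s

Product: 0.0151 mmol = 1.51×10⁻⁵ mol.
Photons that must be absorbed: 1.51×10⁻⁵ / 0.42 = 3.595×10⁻⁵ mol.
Photon energy: hc/λ = 5.080×10⁻¹⁹ J; per mole, 3.059×10⁵ J mol⁻¹.
Energy required: 3.595×10⁻⁵ × 3.059×10⁵ = 11.00 J.
Time: 11.00 J / 0.00486 W = 2300 s.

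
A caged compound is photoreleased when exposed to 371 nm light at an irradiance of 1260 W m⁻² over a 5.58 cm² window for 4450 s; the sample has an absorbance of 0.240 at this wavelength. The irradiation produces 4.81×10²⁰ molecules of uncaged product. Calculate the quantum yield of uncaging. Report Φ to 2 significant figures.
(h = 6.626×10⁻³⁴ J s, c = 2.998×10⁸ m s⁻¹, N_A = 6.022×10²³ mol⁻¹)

Product: 4.81×10²⁰ / 6.022×10²³ = 7.987×10⁻⁴ mol.
Photon energy at 371 nm: hc/λ = (6.626×10⁻³⁴)(2.998×10⁸)/(371×10⁻⁹) = 5.354×10⁻¹⁹ J.
Energy delivered: (1260 W m⁻²)(5.58×10⁻⁴ m²)(4450 s) = 3129 J.
Photons incident: 3129 / 5.354×10⁻¹⁹ = 5.844×10²¹, i.e. 5.844×10²¹/6.022×10²³ = 0.009704 mol.
Fraction absorbed: 1 − 10^(−0.240) = 0.4246.
Photons absorbed: 0.4246 × 0.009704 = 0.004120 mol.
Φ = 7.987×10⁻⁴ mol / 0.004120 mol photons = 0.19.

Φ = 0.19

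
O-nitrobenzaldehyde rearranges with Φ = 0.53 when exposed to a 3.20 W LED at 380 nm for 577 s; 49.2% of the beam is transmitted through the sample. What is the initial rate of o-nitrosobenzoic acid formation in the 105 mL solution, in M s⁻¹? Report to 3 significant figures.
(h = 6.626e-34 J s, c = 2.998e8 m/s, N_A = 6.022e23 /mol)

Photon energy at 380 nm: hc/λ = (6.626e-34)(2.998e8)/(380e-9) = 5.228e-19 J.
Energy delivered: (3.20 W)(577 s) = 1846 J.
Photons incident: 1846 / 5.228e-19 = 3.531e21, i.e. 3.531e21/6.022e23 = 0.005864 mol.
Fraction absorbed: 1 − 49.2/100 = 0.5080.
Photons absorbed: 0.5080 × 0.005864 = 0.002979 mol.
Product formed: 0.53 × 0.002979 = 0.001579 mol.
Rate: 0.001579 mol / (577 s × 0.105 L) = 2.61e-5 M s⁻¹.

2.61e-5 M s⁻¹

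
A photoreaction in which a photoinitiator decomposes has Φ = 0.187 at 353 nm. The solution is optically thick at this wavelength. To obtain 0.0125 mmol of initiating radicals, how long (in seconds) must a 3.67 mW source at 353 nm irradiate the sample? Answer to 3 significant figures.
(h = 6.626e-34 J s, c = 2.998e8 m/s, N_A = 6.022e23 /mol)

Product: 0.0125 mmol = 1.25e-5 mol.
Photons that must be absorbed: 1.25e-5 / 0.187 = 6.684e-5 mol.
Photon energy: hc/λ = 5.627e-19 J; per mole, 3.389e5 J mol⁻¹.
Energy required: 6.684e-5 × 3.389e5 = 22.65 J.
Time: 22.65 J / 0.00367 W = 6170 s.

t ≈ 6170 s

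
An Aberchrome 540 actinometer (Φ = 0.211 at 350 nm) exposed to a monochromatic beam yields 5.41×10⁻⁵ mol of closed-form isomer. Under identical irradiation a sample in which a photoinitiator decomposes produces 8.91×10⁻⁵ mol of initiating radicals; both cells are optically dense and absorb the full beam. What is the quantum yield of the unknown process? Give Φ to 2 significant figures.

Φ = 0.35

Photons absorbed by the actinometer: 5.41×10⁻⁵ / 0.211 = 2.564×10⁻⁴ mol.
Φ(unknown) = 8.91×10⁻⁵ / 2.564×10⁻⁴ = 0.35.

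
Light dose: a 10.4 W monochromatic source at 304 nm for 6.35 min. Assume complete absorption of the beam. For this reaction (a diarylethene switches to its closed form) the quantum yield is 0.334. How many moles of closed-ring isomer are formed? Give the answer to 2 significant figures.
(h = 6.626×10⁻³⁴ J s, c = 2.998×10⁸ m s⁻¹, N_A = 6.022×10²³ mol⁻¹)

0.0034 mol

Photon energy at 304 nm: hc/λ = (6.626×10⁻³⁴)(2.998×10⁸)/(304×10⁻⁹) = 6.534×10⁻¹⁹ J.
Energy delivered: (10.4 W)(381 s) = 3962 J.
Photons incident: 3962 / 6.534×10⁻¹⁹ = 6.064×10²¹, i.e. 6.064×10²¹/6.022×10²³ = 0.01007 mol.
Product: Φ × n_abs = 0.334 × 0.01007 = 0.003363 mol.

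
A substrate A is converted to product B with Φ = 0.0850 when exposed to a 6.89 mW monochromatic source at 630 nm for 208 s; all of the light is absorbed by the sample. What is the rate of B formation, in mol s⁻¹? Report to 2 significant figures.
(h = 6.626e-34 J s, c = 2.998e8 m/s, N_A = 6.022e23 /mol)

Photon energy at 630 nm: hc/λ = (6.626e-34)(2.998e8)/(630e-9) = 3.153e-19 J.
Energy delivered: (6.89 mW)(208 s) = 1.433 J.
Photons incident: 1.433 / 3.153e-19 = 4.545e18, i.e. 4.545e18/6.022e23 = 7.547e-6 mol.
Product formed: 0.0850 × 7.547e-6 = 6.415e-7 mol.
Rate: 6.415e-7 / 208 s = 3.1e-9 mol s⁻¹.

3.1e-9 mol s⁻¹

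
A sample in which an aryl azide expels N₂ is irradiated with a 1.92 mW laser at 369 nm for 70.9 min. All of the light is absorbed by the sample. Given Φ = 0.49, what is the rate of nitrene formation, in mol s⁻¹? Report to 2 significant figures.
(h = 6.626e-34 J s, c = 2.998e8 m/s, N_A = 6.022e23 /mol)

Photon energy at 369 nm: hc/λ = (6.626e-34)(2.998e8)/(369e-9) = 5.383e-19 J.
Energy delivered: (1.92 mW)(4254 s) = 8.168 J.
Photons incident: 8.168 / 5.383e-19 = 1.517e19, i.e. 1.517e19/6.022e23 = 2.519e-5 mol.
Product formed: 0.49 × 2.519e-5 = 1.234e-5 mol.
Rate: 1.234e-5 / 4254 s = 2.9e-9 mol s⁻¹.

2.9e-9 mol s⁻¹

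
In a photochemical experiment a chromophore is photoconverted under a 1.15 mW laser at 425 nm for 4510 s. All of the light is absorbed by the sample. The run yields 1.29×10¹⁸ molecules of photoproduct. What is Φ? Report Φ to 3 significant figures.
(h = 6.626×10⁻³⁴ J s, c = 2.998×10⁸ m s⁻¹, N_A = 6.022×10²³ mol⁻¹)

Φ = 0.116

Product: 1.29×10¹⁸ / 6.022×10²³ = 2.142×10⁻⁶ mol.
Photon energy at 425 nm: hc/λ = (6.626×10⁻³⁴)(2.998×10⁸)/(425×10⁻⁹) = 4.674×10⁻¹⁹ J.
Energy delivered: (1.15 mW)(4510 s) = 5.187 J.
Photons incident: 5.187 / 4.674×10⁻¹⁹ = 1.110×10¹⁹, i.e. 1.110×10¹⁹/6.022×10²³ = 1.843×10⁻⁵ mol.
Φ = 2.142×10⁻⁶ mol / 1.843×10⁻⁵ mol photons = 0.116.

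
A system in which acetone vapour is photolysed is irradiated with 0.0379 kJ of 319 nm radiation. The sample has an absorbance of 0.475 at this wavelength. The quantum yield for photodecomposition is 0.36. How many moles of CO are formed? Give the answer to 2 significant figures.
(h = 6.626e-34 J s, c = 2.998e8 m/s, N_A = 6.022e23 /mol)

2.4e-5 mol

Photon energy at 319 nm: hc/λ = (6.626e-34)(2.998e8)/(319e-9) = 6.227e-19 J.
Incident energy: 0.0379 kJ = 37.9 J.
Photons incident: 37.9 / 6.227e-19 = 6.086e19, i.e. 6.086e19/6.022e23 = 1.011e-4 mol.
Fraction absorbed: 1 − 10^(−0.475) = 0.6650.
Photons absorbed: 0.6650 × 1.011e-4 = 6.723e-5 mol.
Product: Φ × n_abs = 0.36 × 6.723e-5 = 2.420e-5 mol.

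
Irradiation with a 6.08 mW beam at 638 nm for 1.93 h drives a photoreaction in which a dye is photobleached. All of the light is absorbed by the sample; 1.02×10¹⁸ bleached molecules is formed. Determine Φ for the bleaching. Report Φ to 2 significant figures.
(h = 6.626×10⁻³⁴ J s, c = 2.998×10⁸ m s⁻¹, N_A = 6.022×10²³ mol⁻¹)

Φ = 0.0075

Product: 1.02×10¹⁸ / 6.022×10²³ = 1.694×10⁻⁶ mol.
Photon energy at 638 nm: hc/λ = (6.626×10⁻³⁴)(2.998×10⁸)/(638×10⁻⁹) = 3.114×10⁻¹⁹ J.
Energy delivered: (6.08 mW)(6948 s) = 42.24 J.
Photons incident: 42.24 / 3.114×10⁻¹⁹ = 1.356×10²⁰, i.e. 1.356×10²⁰/6.022×10²³ = 2.252×10⁻⁴ mol.
Φ = 1.694×10⁻⁶ mol / 2.252×10⁻⁴ mol photons = 0.0075.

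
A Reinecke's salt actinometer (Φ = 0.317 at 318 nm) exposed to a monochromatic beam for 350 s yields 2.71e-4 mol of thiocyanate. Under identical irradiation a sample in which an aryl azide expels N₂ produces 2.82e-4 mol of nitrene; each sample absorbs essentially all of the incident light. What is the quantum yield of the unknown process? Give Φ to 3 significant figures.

Photons absorbed by the actinometer: 2.71e-4 / 0.317 = 8.549e-4 mol.
Φ(unknown) = 2.82e-4 / 8.549e-4 = 0.330.

Φ = 0.330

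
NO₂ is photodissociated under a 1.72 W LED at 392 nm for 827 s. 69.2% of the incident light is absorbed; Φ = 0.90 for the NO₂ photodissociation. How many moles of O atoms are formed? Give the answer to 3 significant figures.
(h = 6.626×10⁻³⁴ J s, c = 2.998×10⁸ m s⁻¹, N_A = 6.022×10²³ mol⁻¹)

0.00290 mol

Photon energy at 392 nm: hc/λ = (6.626×10⁻³⁴)(2.998×10⁸)/(392×10⁻⁹) = 5.068×10⁻¹⁹ J.
Energy delivered: (1.72 W)(827 s) = 1422 J.
Photons incident: 1422 / 5.068×10⁻¹⁹ = 2.806×10²¹, i.e. 2.806×10²¹/6.022×10²³ = 0.004660 mol.
Photons absorbed: 0.692 × 0.004660 = 0.003225 mol.
Product: Φ × n_abs = 0.90 × 0.003225 = 0.002903 mol.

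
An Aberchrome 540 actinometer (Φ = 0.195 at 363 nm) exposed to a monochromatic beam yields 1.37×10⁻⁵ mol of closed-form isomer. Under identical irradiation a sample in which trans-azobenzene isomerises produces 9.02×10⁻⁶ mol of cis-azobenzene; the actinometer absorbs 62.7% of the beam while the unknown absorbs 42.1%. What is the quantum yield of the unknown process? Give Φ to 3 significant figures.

Φ = 0.191

Photons absorbed by the actinometer: 1.37×10⁻⁵ / 0.195 = 7.026×10⁻⁵ mol.
Incident flux: 7.026×10⁻⁵ / 0.627 = 1.121×10⁻⁴ einstein.
Absorbed by unknown: 0.421 × 1.121×10⁻⁴ = 4.719×10⁻⁵ mol.
Φ(unknown) = 9.02×10⁻⁶ / 4.719×10⁻⁵ = 0.191.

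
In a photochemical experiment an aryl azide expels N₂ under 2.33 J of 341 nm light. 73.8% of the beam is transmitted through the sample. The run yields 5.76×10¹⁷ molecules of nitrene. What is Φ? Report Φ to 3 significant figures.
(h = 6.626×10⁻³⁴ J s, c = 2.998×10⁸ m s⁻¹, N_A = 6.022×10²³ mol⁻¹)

Φ = 0.550

Product: 5.76×10¹⁷ / 6.022×10²³ = 9.565×10⁻⁷ mol.
Photon energy at 341 nm: hc/λ = (6.626×10⁻³⁴)(2.998×10⁸)/(341×10⁻⁹) = 5.825×10⁻¹⁹ J.
Photons incident: 2.33 / 5.825×10⁻¹⁹ = 4.000×10¹⁸, i.e. 4.000×10¹⁸/6.022×10²³ = 6.642×10⁻⁶ mol.
Fraction absorbed: 1 − 73.8/100 = 0.2620.
Photons absorbed: 0.2620 × 6.642×10⁻⁶ = 1.740×10⁻⁶ mol.
Φ = 9.565×10⁻⁷ mol / 1.740×10⁻⁶ mol photons = 0.550.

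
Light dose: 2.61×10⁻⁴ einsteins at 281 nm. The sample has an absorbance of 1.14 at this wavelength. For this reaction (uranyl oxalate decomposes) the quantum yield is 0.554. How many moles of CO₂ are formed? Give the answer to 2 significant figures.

1.3×10⁻⁴ mol

Fraction absorbed: 1 − 10^(−1.14) = 0.9276.
Photons absorbed: 0.9276 × 2.61×10⁻⁴ = 2.421×10⁻⁴ mol.
Product: Φ × n_abs = 0.554 × 2.421×10⁻⁴ = 1.341×10⁻⁴ mol.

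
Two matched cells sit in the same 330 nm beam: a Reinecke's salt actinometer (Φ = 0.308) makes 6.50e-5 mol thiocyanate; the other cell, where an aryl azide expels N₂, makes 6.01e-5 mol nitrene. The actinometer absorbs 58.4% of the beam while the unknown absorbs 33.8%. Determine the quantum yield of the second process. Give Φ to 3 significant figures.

Photons absorbed by the actinometer: 6.50e-5 / 0.308 = 2.110e-4 mol.
Incident flux: 2.110e-4 / 0.584 = 3.613e-4 einstein.
Absorbed by unknown: 0.338 × 3.613e-4 = 1.221e-4 mol.
Φ(unknown) = 6.01e-5 / 1.221e-4 = 0.492.

Φ = 0.492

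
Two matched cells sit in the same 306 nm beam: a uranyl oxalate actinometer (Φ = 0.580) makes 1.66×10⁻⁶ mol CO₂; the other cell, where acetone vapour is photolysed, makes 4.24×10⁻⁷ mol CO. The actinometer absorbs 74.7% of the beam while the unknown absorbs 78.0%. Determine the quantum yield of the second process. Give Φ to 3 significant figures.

Photons absorbed by the actinometer: 1.66×10⁻⁶ / 0.580 = 2.862×10⁻⁶ mol.
Incident flux: 2.862×10⁻⁶ / 0.747 = 3.831×10⁻⁶ einstein.
Absorbed by unknown: 0.780 × 3.831×10⁻⁶ = 2.988×10⁻⁶ mol.
Φ(unknown) = 4.24×10⁻⁷ / 2.988×10⁻⁶ = 0.142.

Φ = 0.142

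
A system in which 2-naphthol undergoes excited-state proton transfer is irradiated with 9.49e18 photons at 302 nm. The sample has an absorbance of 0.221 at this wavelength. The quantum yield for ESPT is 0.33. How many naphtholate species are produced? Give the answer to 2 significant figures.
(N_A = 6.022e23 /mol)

1.2e18 species

Moles of photons: 9.49e18 / 6.022e23 = 1.576e-5 mol.
Fraction absorbed: 1 − 10^(−0.221) = 0.3988.
Photons absorbed: 0.3988 × 1.576e-5 = 6.285e-6 mol.
Product: Φ × n_abs = 0.33 × 6.285e-6 = 2.074e-6 mol.
As a count: 2.074e-6 × 6.022e23 = 1.2e18.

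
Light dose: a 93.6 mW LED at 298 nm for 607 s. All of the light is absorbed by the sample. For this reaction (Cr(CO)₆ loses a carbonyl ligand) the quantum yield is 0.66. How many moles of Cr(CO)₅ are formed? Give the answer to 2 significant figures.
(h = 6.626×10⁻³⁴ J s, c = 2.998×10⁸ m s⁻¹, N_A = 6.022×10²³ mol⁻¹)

9.3×10⁻⁵ mol

Photon energy at 298 nm: hc/λ = (6.626×10⁻³⁴)(2.998×10⁸)/(298×10⁻⁹) = 6.666×10⁻¹⁹ J.
Energy delivered: (93.6 mW)(607 s) = 56.82 J.
Photons incident: 56.82 / 6.666×10⁻¹⁹ = 8.524×10¹⁹, i.e. 8.524×10¹⁹/6.022×10²³ = 1.415×10⁻⁴ mol.
Product: Φ × n_abs = 0.66 × 1.415×10⁻⁴ = 9.339×10⁻⁵ mol.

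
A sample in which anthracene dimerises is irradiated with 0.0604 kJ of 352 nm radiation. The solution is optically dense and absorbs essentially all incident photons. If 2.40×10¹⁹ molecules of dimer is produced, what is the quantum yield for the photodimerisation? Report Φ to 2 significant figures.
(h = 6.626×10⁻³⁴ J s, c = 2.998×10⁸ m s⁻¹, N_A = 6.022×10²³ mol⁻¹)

Product: 2.40×10¹⁹ / 6.022×10²³ = 3.985×10⁻⁵ mol.
Photon energy at 352 nm: hc/λ = (6.626×10⁻³⁴)(2.998×10⁸)/(352×10⁻⁹) = 5.643×10⁻¹⁹ J.
Incident energy: 0.0604 kJ = 60.4 J.
Photons incident: 60.4 / 5.643×10⁻¹⁹ = 1.070×10²⁰, i.e. 1.070×10²⁰/6.022×10²³ = 1.777×10⁻⁴ mol.
Φ = 3.985×10⁻⁵ mol / 1.777×10⁻⁴ mol photons = 0.22.

Φ = 0.22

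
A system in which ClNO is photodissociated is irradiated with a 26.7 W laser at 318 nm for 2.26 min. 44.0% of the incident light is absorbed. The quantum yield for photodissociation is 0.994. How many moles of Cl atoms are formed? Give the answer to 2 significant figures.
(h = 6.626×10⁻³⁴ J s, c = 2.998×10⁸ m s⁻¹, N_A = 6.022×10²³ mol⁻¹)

Photon energy at 318 nm: hc/λ = (6.626×10⁻³⁴)(2.998×10⁸)/(318×10⁻⁹) = 6.247×10⁻¹⁹ J.
Energy delivered: (26.7 W)(135.6 s) = 3621 J.
Photons incident: 3621 / 6.247×10⁻¹⁹ = 5.796×10²¹, i.e. 5.796×10²¹/6.022×10²³ = 0.009625 mol.
Photons absorbed: 0.440 × 0.009625 = 0.004235 mol.
Product: Φ × n_abs = 0.994 × 0.004235 = 0.004210 mol.

0.0042 mol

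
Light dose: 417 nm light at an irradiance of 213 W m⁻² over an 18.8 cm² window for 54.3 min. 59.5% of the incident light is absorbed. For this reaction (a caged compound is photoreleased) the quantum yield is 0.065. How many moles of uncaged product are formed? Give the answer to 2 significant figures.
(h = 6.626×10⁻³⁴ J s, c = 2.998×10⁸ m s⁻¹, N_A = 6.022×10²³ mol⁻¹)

1.8×10⁻⁴ mol

Photon energy at 417 nm: hc/λ = (6.626×10⁻³⁴)(2.998×10⁸)/(417×10⁻⁹) = 4.764×10⁻¹⁹ J.
Energy delivered: (213 W m⁻²)(18.8×10⁻⁴ m²)(3258 s) = 1305 J.
Photons incident: 1305 / 4.764×10⁻¹⁹ = 2.739×10²¹, i.e. 2.739×10²¹/6.022×10²³ = 0.004548 mol.
Photons absorbed: 0.595 × 0.004548 = 0.002706 mol.
Product: Φ × n_abs = 0.065 × 0.002706 = 1.759×10⁻⁴ mol.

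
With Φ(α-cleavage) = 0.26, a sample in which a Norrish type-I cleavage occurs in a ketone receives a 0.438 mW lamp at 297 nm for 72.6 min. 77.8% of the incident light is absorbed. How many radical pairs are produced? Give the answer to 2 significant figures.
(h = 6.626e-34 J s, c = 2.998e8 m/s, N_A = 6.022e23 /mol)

5.8e17 radical pairs

Photon energy at 297 nm: hc/λ = (6.626e-34)(2.998e8)/(297e-9) = 6.688e-19 J.
Energy delivered: (0.438 mW)(4356 s) = 1.908 J.
Photons incident: 1.908 / 6.688e-19 = 2.853e18, i.e. 2.853e18/6.022e23 = 4.738e-6 mol.
Photons absorbed: 0.778 × 4.738e-6 = 3.686e-6 mol.
Product: Φ × n_abs = 0.26 × 3.686e-6 = 9.584e-7 mol.
As a count: 9.584e-7 × 6.022e23 = 5.8e17.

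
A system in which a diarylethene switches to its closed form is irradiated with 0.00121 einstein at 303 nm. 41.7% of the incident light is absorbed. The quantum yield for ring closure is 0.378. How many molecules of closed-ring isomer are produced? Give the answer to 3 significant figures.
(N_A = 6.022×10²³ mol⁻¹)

1.15×10²⁰ molecules

Photons absorbed: 0.417 × 0.00121 = 5.046×10⁻⁴ mol.
Product: Φ × n_abs = 0.378 × 5.046×10⁻⁴ = 1.907×10⁻⁴ mol.
As a count: 1.907×10⁻⁴ × 6.022×10²³ = 1.15×10²⁰.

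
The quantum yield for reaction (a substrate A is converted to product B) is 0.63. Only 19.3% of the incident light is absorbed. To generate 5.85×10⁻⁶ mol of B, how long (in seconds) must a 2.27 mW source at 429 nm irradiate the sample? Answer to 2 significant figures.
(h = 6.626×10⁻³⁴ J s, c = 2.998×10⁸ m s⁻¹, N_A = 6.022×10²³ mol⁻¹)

t ≈ 5900 s

Photons that must be absorbed: 5.85×10⁻⁶ / 0.63 = 9.286×10⁻⁶ mol.
Incident photons needed: 9.286×10⁻⁶ / 0.193 = 4.811×10⁻⁵ mol.
Photon energy: hc/λ = 4.630×10⁻¹⁹ J; per mole, 2.788×10⁵ J mol⁻¹.
Energy required: 4.811×10⁻⁵ × 2.788×10⁵ = 13.41 J.
Time: 13.41 J / 0.00227 W = 5900 s.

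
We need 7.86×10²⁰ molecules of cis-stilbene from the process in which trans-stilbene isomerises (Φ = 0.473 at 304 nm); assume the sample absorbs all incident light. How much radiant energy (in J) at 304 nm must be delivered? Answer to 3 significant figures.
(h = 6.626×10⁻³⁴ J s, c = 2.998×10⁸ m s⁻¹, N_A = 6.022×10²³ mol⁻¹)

1090 J

Product: 7.86×10²⁰ / 6.022×10²³ = 0.001305 mol.
Photons that must be absorbed: 0.001305 / 0.473 = 0.002759 mol.
Photon energy: hc/λ = 6.534×10⁻¹⁹ J; per mole, 3.935×10⁵ J mol⁻¹.
Energy required: 0.002759 × 3.935×10⁵ = 1090 J.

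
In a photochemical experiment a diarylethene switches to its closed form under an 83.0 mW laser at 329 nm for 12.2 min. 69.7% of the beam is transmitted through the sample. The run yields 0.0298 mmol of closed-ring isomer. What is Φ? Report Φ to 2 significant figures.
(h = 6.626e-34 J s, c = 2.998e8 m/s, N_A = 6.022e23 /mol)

Φ = 0.59

Product: 0.0298 mmol = 2.98e-5 mol.
Photon energy at 329 nm: hc/λ = (6.626e-34)(2.998e8)/(329e-9) = 6.038e-19 J.
Energy delivered: (83.0 mW)(732 s) = 60.76 J.
Photons incident: 60.76 / 6.038e-19 = 1.006e20, i.e. 1.006e20/6.022e23 = 1.671e-4 mol.
Fraction absorbed: 1 − 69.7/100 = 0.3030.
Photons absorbed: 0.3030 × 1.671e-4 = 5.063e-5 mol.
Φ = 2.98e-5 mol / 5.063e-5 mol photons = 0.59.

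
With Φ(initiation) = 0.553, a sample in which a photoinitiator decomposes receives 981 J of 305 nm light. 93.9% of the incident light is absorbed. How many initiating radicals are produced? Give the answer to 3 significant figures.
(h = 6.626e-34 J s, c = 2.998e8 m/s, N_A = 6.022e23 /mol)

7.82e20 initiating radicals

Photon energy at 305 nm: hc/λ = (6.626e-34)(2.998e8)/(305e-9) = 6.513e-19 J.
Photons incident: 981 / 6.513e-19 = 1.506e21, i.e. 1.506e21/6.022e23 = 0.002501 mol.
Photons absorbed: 0.939 × 0.002501 = 0.002348 mol.
Product: Φ × n_abs = 0.553 × 0.002348 = 0.001298 mol.
As a count: 0.001298 × 6.022e23 = 7.82e20.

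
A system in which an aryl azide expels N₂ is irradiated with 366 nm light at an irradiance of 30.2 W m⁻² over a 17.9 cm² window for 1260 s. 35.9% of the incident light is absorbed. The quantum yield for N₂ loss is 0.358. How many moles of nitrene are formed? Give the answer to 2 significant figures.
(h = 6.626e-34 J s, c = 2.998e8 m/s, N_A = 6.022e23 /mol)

Photon energy at 366 nm: hc/λ = (6.626e-34)(2.998e8)/(366e-9) = 5.428e-19 J.
Energy delivered: (30.2 W m⁻²)(17.9e-4 m²)(1260 s) = 68.11 J.
Photons incident: 68.11 / 5.428e-19 = 1.255e20, i.e. 1.255e20/6.022e23 = 2.084e-4 mol.
Photons absorbed: 0.359 × 2.084e-4 = 7.482e-5 mol.
Product: Φ × n_abs = 0.358 × 7.482e-5 = 2.679e-5 mol.

2.7e-5 mol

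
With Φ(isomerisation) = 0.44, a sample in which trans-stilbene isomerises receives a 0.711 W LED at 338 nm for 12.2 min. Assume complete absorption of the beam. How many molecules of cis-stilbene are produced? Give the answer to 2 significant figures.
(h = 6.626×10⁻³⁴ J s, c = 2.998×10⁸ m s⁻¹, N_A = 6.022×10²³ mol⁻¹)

Photon energy at 338 nm: hc/λ = (6.626×10⁻³⁴)(2.998×10⁸)/(338×10⁻⁹) = 5.877×10⁻¹⁹ J.
Energy delivered: (0.711 W)(732 s) = 520.5 J.
Photons incident: 520.5 / 5.877×10⁻¹⁹ = 8.857×10²⁰, i.e. 8.857×10²⁰/6.022×10²³ = 0.001471 mol.
Product: Φ × n_abs = 0.44 × 0.001471 = 6.472×10⁻⁴ mol.
As a count: 6.472×10⁻⁴ × 6.022×10²³ = 3.9×10²⁰.

3.9×10²⁰ molecules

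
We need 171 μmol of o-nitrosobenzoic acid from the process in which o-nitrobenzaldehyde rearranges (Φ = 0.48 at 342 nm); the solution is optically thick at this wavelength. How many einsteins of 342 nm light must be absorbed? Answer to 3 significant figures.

3.56×10⁻⁴ einstein

Product: 171 μmol = 1.71×10⁻⁴ mol.
Photons that must be absorbed: 1.71×10⁻⁴ / 0.48 = 3.563×10⁻⁴ mol.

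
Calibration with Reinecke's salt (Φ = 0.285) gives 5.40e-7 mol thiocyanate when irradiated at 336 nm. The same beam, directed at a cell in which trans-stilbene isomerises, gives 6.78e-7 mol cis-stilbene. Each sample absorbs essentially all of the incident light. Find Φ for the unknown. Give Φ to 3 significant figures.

Photons absorbed by the actinometer: 5.40e-7 / 0.285 = 1.895e-6 mol.
Φ(unknown) = 6.78e-7 / 1.895e-6 = 0.358.

Φ = 0.358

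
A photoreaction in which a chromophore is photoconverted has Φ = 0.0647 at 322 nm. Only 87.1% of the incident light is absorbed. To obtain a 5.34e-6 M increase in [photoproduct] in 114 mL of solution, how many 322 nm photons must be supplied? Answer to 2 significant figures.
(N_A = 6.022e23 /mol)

Product: (5.34e-6 M)(0.114 L) = 6.088e-7 mol.
Photons that must be absorbed: 6.088e-7 / 0.0647 = 9.410e-6 mol.
Incident photons needed: 9.410e-6 / 0.871 = 1.080e-5 mol.
Photon count: 1.080e-5 × 6.022e23 = 6.5e18.

6.5e18 photons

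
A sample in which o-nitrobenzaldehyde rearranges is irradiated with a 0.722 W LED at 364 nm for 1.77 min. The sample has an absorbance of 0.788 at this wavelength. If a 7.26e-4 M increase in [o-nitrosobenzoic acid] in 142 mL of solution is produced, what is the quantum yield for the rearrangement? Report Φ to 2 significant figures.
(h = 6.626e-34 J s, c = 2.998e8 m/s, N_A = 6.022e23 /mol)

Product: (7.26e-4 M)(0.142 L) = 1.031e-4 mol.
Photon energy at 364 nm: hc/λ = (6.626e-34)(2.998e8)/(364e-9) = 5.457e-19 J.
Energy delivered: (0.722 W)(106.2 s) = 76.68 J.
Photons incident: 76.68 / 5.457e-19 = 1.405e20, i.e. 1.405e20/6.022e23 = 2.333e-4 mol.
Fraction absorbed: 1 − 10^(−0.788) = 0.8371.
Photons absorbed: 0.8371 × 2.333e-4 = 1.953e-4 mol.
Φ = 1.031e-4 mol / 1.953e-4 mol photons = 0.53.

Φ = 0.53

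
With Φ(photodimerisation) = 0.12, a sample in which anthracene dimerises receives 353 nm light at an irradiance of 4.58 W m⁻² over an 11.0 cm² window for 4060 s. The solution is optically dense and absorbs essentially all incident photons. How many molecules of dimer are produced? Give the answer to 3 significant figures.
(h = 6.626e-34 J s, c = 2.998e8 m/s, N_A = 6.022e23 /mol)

Photon energy at 353 nm: hc/λ = (6.626e-34)(2.998e8)/(353e-9) = 5.627e-19 J.
Energy delivered: (4.58 W m⁻²)(11.0e-4 m²)(4060 s) = 20.45 J.
Photons incident: 20.45 / 5.627e-19 = 3.634e19, i.e. 3.634e19/6.022e23 = 6.035e-5 mol.
Product: Φ × n_abs = 0.12 × 6.035e-5 = 7.242e-6 mol.
As a count: 7.242e-6 × 6.022e23 = 4.36e18.

4.36e18 molecules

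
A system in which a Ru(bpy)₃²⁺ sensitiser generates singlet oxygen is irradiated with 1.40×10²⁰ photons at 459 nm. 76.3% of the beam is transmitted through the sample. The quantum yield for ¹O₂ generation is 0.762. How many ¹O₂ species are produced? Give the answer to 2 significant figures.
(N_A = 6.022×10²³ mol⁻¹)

Moles of photons: 1.40×10²⁰ / 6.022×10²³ = 2.325×10⁻⁴ mol.
Fraction absorbed: 1 − 76.3/100 = 0.2370.
Photons absorbed: 0.2370 × 2.325×10⁻⁴ = 5.510×10⁻⁵ mol.
Product: Φ × n_abs = 0.762 × 5.510×10⁻⁵ = 4.199×10⁻⁵ mol.
As a count: 4.199×10⁻⁵ × 6.022×10²³ = 2.5×10¹⁹.

2.5×10¹⁹ species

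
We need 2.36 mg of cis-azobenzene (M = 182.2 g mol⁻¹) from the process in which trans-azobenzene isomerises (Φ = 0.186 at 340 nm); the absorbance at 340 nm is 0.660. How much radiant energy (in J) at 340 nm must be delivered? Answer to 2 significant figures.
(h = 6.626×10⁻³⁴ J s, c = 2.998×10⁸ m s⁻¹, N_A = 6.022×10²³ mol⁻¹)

Product: 2.36 mg / 182.2 g mol⁻¹ = 1.295×10⁻⁵ mol.
Photons that must be absorbed: 1.295×10⁻⁵ / 0.186 = 6.962×10⁻⁵ mol.
Fraction absorbed: 1 − 10^(−0.660) = 0.7812.
Incident photons needed: 6.962×10⁻⁵ / 0.7812 = 8.912×10⁻⁵ mol.
Photon energy: hc/λ = 5.843×10⁻¹⁹ J; per mole, 3.519×10⁵ J mol⁻¹.
Energy required: 8.912×10⁻⁵ × 3.519×10⁵ = 31 J.

31 J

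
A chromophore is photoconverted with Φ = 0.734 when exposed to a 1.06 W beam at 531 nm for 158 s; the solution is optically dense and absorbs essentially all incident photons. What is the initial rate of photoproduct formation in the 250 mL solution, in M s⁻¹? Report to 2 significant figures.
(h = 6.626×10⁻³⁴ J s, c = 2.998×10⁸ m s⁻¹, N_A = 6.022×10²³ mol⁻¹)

1.4×10⁻⁵ M s⁻¹

Photon energy at 531 nm: hc/λ = (6.626×10⁻³⁴)(2.998×10⁸)/(531×10⁻⁹) = 3.741×10⁻¹⁹ J.
Energy delivered: (1.06 W)(158 s) = 167.5 J.
Photons incident: 167.5 / 3.741×10⁻¹⁹ = 4.477×10²⁰, i.e. 4.477×10²⁰/6.022×10²³ = 7.434×10⁻⁴ mol.
Product formed: 0.734 × 7.434×10⁻⁴ = 5.457×10⁻⁴ mol.
Rate: 5.457×10⁻⁴ mol / (158 s × 0.25 L) = 1.4×10⁻⁵ M s⁻¹.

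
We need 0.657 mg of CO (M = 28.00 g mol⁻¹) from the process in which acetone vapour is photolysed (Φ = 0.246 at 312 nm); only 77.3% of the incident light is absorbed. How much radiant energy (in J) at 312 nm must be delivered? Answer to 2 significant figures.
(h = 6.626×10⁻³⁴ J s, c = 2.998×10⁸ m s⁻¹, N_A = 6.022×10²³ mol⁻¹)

Product: 0.657 mg / 28.00 g mol⁻¹ = 2.346×10⁻⁵ mol.
Photons that must be absorbed: 2.346×10⁻⁵ / 0.246 = 9.537×10⁻⁵ mol.
Incident photons needed: 9.537×10⁻⁵ / 0.773 = 1.234×10⁻⁴ mol.
Photon energy: hc/λ = 6.367×10⁻¹⁹ J; per mole, 3.834×10⁵ J mol⁻¹.
Energy required: 1.234×10⁻⁴ × 3.834×10⁵ = 47 J.

47 J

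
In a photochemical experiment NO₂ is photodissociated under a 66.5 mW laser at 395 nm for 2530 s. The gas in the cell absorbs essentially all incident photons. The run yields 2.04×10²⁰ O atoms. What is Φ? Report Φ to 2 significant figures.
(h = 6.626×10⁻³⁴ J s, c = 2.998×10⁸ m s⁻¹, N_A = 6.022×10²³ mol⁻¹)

Φ = 0.61

Product: 2.04×10²⁰ / 6.022×10²³ = 3.388×10⁻⁴ mol.
Photon energy at 395 nm: hc/λ = (6.626×10⁻³⁴)(2.998×10⁸)/(395×10⁻⁹) = 5.029×10⁻¹⁹ J.
Energy delivered: (66.5 mW)(2530 s) = 168.2 J.
Photons incident: 168.2 / 5.029×10⁻¹⁹ = 3.345×10²⁰, i.e. 3.345×10²⁰/6.022×10²³ = 5.555×10⁻⁴ mol.
Φ = 3.388×10⁻⁴ mol / 5.555×10⁻⁴ mol photons = 0.61.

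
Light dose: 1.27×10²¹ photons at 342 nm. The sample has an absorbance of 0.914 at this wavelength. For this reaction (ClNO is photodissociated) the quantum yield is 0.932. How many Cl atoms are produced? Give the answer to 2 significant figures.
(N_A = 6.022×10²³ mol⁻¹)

1.0×10²¹ atoms

Moles of photons: 1.27×10²¹ / 6.022×10²³ = 0.002109 mol.
Fraction absorbed: 1 − 10^(−0.914) = 0.8781.
Photons absorbed: 0.8781 × 0.002109 = 0.001852 mol.
Product: Φ × n_abs = 0.932 × 0.001852 = 0.001726 mol.
As a count: 0.001726 × 6.022×10²³ = 1.0×10²¹.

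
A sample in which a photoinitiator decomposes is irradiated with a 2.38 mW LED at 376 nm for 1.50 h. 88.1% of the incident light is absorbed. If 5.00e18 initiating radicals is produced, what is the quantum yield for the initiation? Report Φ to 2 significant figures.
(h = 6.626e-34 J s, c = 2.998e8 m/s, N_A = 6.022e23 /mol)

Product: 5.00e18 / 6.022e23 = 8.303e-6 mol.
Photon energy at 376 nm: hc/λ = (6.626e-34)(2.998e8)/(376e-9) = 5.283e-19 J.
Energy delivered: (2.38 mW)(5400 s) = 12.85 J.
Photons incident: 12.85 / 5.283e-19 = 2.432e19, i.e. 2.432e19/6.022e23 = 4.039e-5 mol.
Photons absorbed: 0.881 × 4.039e-5 = 3.558e-5 mol.
Φ = 8.303e-6 mol / 3.558e-5 mol photons = 0.23.

Φ = 0.23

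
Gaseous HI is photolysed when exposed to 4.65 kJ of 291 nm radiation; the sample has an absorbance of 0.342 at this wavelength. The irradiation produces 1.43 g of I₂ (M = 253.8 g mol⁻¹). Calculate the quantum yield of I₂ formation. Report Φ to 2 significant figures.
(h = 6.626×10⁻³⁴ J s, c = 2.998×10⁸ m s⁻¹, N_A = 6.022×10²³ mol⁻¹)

Φ = 0.91

Product: 1.43 g / 253.8 g mol⁻¹ = 0.005634 mol.
Photon energy at 291 nm: hc/λ = (6.626×10⁻³⁴)(2.998×10⁸)/(291×10⁻⁹) = 6.826×10⁻¹⁹ J.
Incident energy: 4.65 kJ = 4650 J.
Photons incident: 4650 / 6.826×10⁻¹⁹ = 6.812×10²¹, i.e. 6.812×10²¹/6.022×10²³ = 0.01131 mol.
Fraction absorbed: 1 − 10^(−0.342) = 0.5450.
Photons absorbed: 0.5450 × 0.01131 = 0.006164 mol.
Φ = 0.005634 mol / 0.006164 mol photons = 0.91.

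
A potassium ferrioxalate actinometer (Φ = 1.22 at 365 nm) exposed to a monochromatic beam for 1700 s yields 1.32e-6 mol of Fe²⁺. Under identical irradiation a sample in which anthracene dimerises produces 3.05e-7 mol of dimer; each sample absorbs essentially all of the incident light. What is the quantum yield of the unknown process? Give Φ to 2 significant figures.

Photons absorbed by the actinometer: 1.32e-6 / 1.22 = 1.082e-6 mol.
Φ(unknown) = 3.05e-7 / 1.082e-6 = 0.28.

Φ = 0.28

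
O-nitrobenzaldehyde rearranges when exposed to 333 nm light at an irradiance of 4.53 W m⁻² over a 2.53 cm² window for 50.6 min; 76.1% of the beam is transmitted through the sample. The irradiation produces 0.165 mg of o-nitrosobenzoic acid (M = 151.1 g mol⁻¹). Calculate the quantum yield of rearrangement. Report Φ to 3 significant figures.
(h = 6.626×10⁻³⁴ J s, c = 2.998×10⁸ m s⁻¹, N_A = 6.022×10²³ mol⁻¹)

Φ = 0.472

Product: 0.165 mg / 151.1 g mol⁻¹ = 1.092×10⁻⁶ mol.
Photon energy at 333 nm: hc/λ = (6.626×10⁻³⁴)(2.998×10⁸)/(333×10⁻⁹) = 5.965×10⁻¹⁹ J.
Energy delivered: (4.53 W m⁻²)(2.53×10⁻⁴ m²)(3036 s) = 3.480 J.
Photons incident: 3.480 / 5.965×10⁻¹⁹ = 5.834×10¹⁸, i.e. 5.834×10¹⁸/6.022×10²³ = 9.688×10⁻⁶ mol.
Fraction absorbed: 1 − 76.1/100 = 0.2390.
Photons absorbed: 0.2390 × 9.688×10⁻⁶ = 2.315×10⁻⁶ mol.
Φ = 1.092×10⁻⁶ mol / 2.315×10⁻⁶ mol photons = 0.472.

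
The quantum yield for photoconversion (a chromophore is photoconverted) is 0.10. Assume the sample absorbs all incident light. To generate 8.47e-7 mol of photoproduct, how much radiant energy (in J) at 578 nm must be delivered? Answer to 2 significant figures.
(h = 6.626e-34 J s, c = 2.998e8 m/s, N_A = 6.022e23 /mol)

Photons that must be absorbed: 8.47e-7 / 0.10 = 8.470e-6 mol.
Photon energy: hc/λ = 3.437e-19 J; per mole, 2.070e5 J mol⁻¹.
Energy required: 8.470e-6 × 2.070e5 = 1.8 J.

1.8 J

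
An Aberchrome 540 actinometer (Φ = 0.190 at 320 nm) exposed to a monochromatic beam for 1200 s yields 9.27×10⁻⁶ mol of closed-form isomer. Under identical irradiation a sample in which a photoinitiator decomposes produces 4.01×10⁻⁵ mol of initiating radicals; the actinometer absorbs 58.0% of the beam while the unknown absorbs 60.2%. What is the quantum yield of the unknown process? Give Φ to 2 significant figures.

Photons absorbed by the actinometer: 9.27×10⁻⁶ / 0.190 = 4.879×10⁻⁵ mol.
Incident flux: 4.879×10⁻⁵ / 0.580 = 8.412×10⁻⁵ einstein.
Absorbed by unknown: 0.602 × 8.412×10⁻⁵ = 5.064×10⁻⁵ mol.
Φ(unknown) = 4.01×10⁻⁵ / 5.064×10⁻⁵ = 0.79.

Φ = 0.79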